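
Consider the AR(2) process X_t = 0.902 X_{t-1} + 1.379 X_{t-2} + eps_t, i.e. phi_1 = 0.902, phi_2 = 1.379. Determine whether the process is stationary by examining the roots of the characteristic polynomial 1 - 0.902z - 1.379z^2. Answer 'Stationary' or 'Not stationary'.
\text{Not stationary}

The AR(p) characteristic polynomial is P(z) = 1 - 0.902z - 1.379z^2.
Stationarity requires all roots to lie outside the unit circle, i.e. |z| > 1 for every root.
Set 1 + (-0.902) z + (-1.379) z^2 = 0, i.e. a z^2 + b z + c = 0 with a = -1.379, b = -0.902, c = 1.
Discriminant D = b^2 - 4ac = (-0.902)^2 - 4*(-1.379)*1 = 0.813604 - (-5.516) = 6.329604.
D >= 0, so the roots are real: z = (-b +/- sqrt(D)) / (2a) = (0.902 +/- 2.51587) / (-2.758).
  z_1 = (0.902 + 2.51587) / (-2.758) = -1.2393,   |z_1| = 1.2393.
  z_2 = (0.902 - 2.51587) / (-2.758) = 0.5852,   |z_2| = 0.5852.
Moduli of all roots: 1.2393, 0.5852.
All moduli strictly greater than 1? No.
Verdict: Not stationary.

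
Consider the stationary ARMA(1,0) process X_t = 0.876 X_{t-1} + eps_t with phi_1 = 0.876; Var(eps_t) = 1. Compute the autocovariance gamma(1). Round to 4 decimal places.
\gamma(1) = 3.7657

Multiply the model equation by X_{t-k} and take expectations. With theta_0 = psi_0 = 1 and psi_j the MA(infinity) weights, this gives
  gamma(k) - sum_i phi_i gamma(k-i) = c_k,
  c_k = sigma^2 * sum_{j=k..q} theta_j psi_{j-k}   (c_k = 0 for k > q),
using gamma(-m) = gamma(m).
Pure AR (q = 0): c_0 = sigma^2 = 1, c_k = 0 for k >= 1.
Equations for k = 0 and k = 1 (AR order 1):
  gamma(0) = phi_1 gamma(1) + c_0
  gamma(1) = phi_1 gamma(0) + c_1
Substituting the second into the first: gamma(0) (1 - phi_1^2) = c_0 + phi_1 c_1, so
  gamma(0) = c_0 / (1 - phi_1^2) = 1 / (1 - (0.876)^2) = 1 / 0.232624 = 4.298783.
  gamma(1) = phi_1 gamma(0) = (0.876)(4.298783) = 3.765734.
Therefore gamma(1) = 3.7657 (to 4 decimal places).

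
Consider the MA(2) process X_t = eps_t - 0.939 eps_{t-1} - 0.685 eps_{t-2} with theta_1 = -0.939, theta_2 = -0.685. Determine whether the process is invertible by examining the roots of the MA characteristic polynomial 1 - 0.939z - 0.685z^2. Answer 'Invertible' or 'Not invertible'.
\text{Not invertible}

The MA(q) characteristic polynomial is P(z) = 1 - 0.939z - 0.685z^2.
Invertibility requires all roots to lie outside the unit circle, i.e. |z| > 1 for every root.
Set 1 + (-0.939) z + (-0.685) z^2 = 0, i.e. a z^2 + b z + c = 0 with a = -0.685, b = -0.939, c = 1.
Discriminant D = b^2 - 4ac = (-0.939)^2 - 4*(-0.685)*1 = 0.881721 - (-2.74) = 3.621721.
D >= 0, so the roots are real: z = (-b +/- sqrt(D)) / (2a) = (0.939 +/- 1.903082) / (-1.37).
  z_1 = (0.939 + 1.903082) / (-1.37) = -2.0745,   |z_1| = 2.0745.
  z_2 = (0.939 - 1.903082) / (-1.37) = 0.7037,   |z_2| = 0.7037.
Moduli of all roots: 2.0745, 0.7037.
All moduli strictly greater than 1? No.
Verdict: Not invertible.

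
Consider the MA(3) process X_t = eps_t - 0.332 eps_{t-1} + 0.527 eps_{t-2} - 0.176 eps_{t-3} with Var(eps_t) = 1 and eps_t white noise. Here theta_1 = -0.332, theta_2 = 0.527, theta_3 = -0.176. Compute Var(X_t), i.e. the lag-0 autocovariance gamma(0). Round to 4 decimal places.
\gamma(0) = 1.4189

For an MA(q) process X_t = eps_t + sum_i theta_i eps_{t-i} with
Var(eps_t) = sigma^2, the variance is
  gamma(0) = sigma^2 * (1 + sum_i theta_i^2).
  sum_i theta_i^2 = (-0.332)^2 + (0.527)^2 + (-0.176)^2 = 0.110224 + 0.277729 + 0.030976 = 0.418929.
  gamma(0) = 1 * (1 + 0.418929) = 1 * 1.418929 = 1.418929, which rounds to 1.4189.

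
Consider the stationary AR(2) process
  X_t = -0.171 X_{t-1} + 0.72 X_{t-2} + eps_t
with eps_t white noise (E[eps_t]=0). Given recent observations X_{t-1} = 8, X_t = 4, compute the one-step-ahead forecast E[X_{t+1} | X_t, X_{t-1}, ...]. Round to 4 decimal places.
E[X_{t+1} \mid \mathcal F_t] = 5.0760

For an AR(p) model X_t = c + sum_i phi_i X_{t-i} + eps_t, the
one-step-ahead conditional mean is
  E[X_{t+1} | X_t, ...] = c + sum_i phi_i X_{t+1-i}.
Substitute known values:
  E[X_{t+1} | ...] = (-0.171) * (4) + (0.72) * (8)
                   = 5.0760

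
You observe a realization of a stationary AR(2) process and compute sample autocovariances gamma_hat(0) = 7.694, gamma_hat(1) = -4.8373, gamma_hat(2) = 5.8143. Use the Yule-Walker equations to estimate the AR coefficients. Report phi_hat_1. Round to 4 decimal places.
\hat\phi_{1} = -0.2540

The Yule-Walker equations for an AR(p) process read, in matrix form,
  Gamma_p phi = r_p,   with   (Gamma_p)_{ij} = gamma(|i - j|),
                       (r_p)_i = gamma(i),   i,j = 1..p.
Substitute the sample gammas (Toeplitz matrix and right-hand side of size 2):
  Gamma_p = [[7.694, -4.8373], [-4.8373, 7.694]]
  r_p     = [-4.8373, 5.8143]
Written out:
  7.694 phi_1 - 4.8373 phi_2 = -4.8373
  -4.8373 phi_1 + 7.694 phi_2 = 5.8143
Solve by Cramer's rule:
  det = gamma(0)^2 - gamma(1)^2 = (7.694)^2 - (-4.8373)^2 = 59.197636 - 23.39947129 = 35.79816471
  phi_hat_1 = [gamma(1) gamma(0) - gamma(1) gamma(2)] / det = [(-4.8373)(7.694) - (-4.8373)(5.8143)] / 35.79816471 = -9.09267281 / 35.79816471 = -0.254
  phi_hat_2 = [gamma(0) gamma(2) - gamma(1)^2] / det = [(7.694)(5.8143) - (-4.8373)^2] / 35.79816471 = 21.33575291 / 35.79816471 = 0.596
So phi_hat = [-0.2540, 0.5960].
Therefore phi_hat_1 = -0.2540.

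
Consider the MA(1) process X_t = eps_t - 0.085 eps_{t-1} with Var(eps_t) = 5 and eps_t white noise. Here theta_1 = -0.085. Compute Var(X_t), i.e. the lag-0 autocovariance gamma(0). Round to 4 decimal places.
\gamma(0) = 5.0361

For an MA(q) process X_t = eps_t + sum_i theta_i eps_{t-i} with
Var(eps_t) = sigma^2, the variance is
  gamma(0) = sigma^2 * (1 + sum_i theta_i^2).
  sum_i theta_i^2 = (-0.085)^2 = 0.007225.
  gamma(0) = 5 * (1 + 0.007225) = 5 * 1.007225 = 5.036125, which rounds to 5.0361.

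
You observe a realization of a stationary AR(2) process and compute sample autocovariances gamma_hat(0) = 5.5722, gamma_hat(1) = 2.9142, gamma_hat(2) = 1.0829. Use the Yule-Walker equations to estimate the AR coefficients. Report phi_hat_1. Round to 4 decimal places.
\hat\phi_{1} = 0.5800

The Yule-Walker equations for an AR(p) process read, in matrix form,
  Gamma_p phi = r_p,   with   (Gamma_p)_{ij} = gamma(|i - j|),
                       (r_p)_i = gamma(i),   i,j = 1..p.
Substitute the sample gammas (Toeplitz matrix and right-hand side of size 2):
  Gamma_p = [[5.5722, 2.9142], [2.9142, 5.5722]]
  r_p     = [2.9142, 1.0829]
Written out:
  5.5722 phi_1 + 2.9142 phi_2 = 2.9142
  2.9142 phi_1 + 5.5722 phi_2 = 1.0829
Solve by Cramer's rule:
  det = gamma(0)^2 - gamma(1)^2 = (5.5722)^2 - (2.9142)^2 = 31.04941284 - 8.49256164 = 22.5568512
  phi_hat_1 = [gamma(1) gamma(0) - gamma(1) gamma(2)] / det = [(2.9142)(5.5722) - (2.9142)(1.0829)] / 22.5568512 = 13.08271806 / 22.5568512 = 0.58
  phi_hat_2 = [gamma(0) gamma(2) - gamma(1)^2] / det = [(5.5722)(1.0829) - (2.9142)^2] / 22.5568512 = -2.45842626 / 22.5568512 = -0.109
So phi_hat = [0.5800, -0.1090].
Therefore phi_hat_1 = 0.5800.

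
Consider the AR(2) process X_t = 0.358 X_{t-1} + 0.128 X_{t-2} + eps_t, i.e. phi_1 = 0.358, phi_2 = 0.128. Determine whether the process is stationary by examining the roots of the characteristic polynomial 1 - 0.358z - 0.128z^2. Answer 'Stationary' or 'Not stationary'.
\text{Stationary}

The AR(p) characteristic polynomial is P(z) = 1 - 0.358z - 0.128z^2.
Stationarity requires all roots to lie outside the unit circle, i.e. |z| > 1 for every root.
Set 1 + (-0.358) z + (-0.128) z^2 = 0, i.e. a z^2 + b z + c = 0 with a = -0.128, b = -0.358, c = 1.
Discriminant D = b^2 - 4ac = (-0.358)^2 - 4*(-0.128)*1 = 0.128164 - (-0.512) = 0.640164.
D >= 0, so the roots are real: z = (-b +/- sqrt(D)) / (2a) = (0.358 +/- 0.800102) / (-0.256).
  z_1 = (0.358 + 0.800102) / (-0.256) = -4.5238,   |z_1| = 4.5238.
  z_2 = (0.358 - 0.800102) / (-0.256) = 1.727,   |z_2| = 1.727.
Moduli of all roots: 4.5238, 1.7270.
All moduli strictly greater than 1? Yes.
Verdict: Stationary.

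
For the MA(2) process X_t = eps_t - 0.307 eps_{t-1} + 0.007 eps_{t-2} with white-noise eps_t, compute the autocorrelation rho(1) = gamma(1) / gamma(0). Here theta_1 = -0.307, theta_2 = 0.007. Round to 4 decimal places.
\rho(1) = -0.2825

For an MA(q) process with theta_0 = 1, the autocovariance is
  gamma(k) = sigma^2 * sum_{i=0..q-k} theta_i * theta_{i+k},
and rho(k) = gamma(k) / gamma(0). Sigma^2 cancels.
  numerator   = (1)*(-0.307) + (-0.307)*(0.007) = -0.309149.
  denominator = (1)^2 + (-0.307)^2 + (0.007)^2 = 1.094298.
  rho(1) = -0.309149 / 1.094298 = -0.2825.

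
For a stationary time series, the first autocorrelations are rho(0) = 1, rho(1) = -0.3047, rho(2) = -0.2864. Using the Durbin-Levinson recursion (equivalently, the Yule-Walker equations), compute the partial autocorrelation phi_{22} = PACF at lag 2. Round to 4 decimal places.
\phi_{22} = -0.4181

The PACF at lag k is phi_{kk}, the last component of the solution
to the Yule-Walker system G_k phi = r_k where
  (G_k)_{ij} = rho(|i - j|), (r_k)_i = rho(i), i,j = 1..k.
Equivalently, Durbin-Levinson gives phi_{kk} iteratively:
  phi_{11} = rho(1)
  phi_{kk} = [rho(k) - sum_{j=1..k-1} phi_{k-1,j} rho(k-j)]
            / [1 - sum_{j=1..k-1} phi_{k-1,j} rho(j)],
  phi_{k,j} = phi_{k-1,j} - phi_{kk} phi_{k-1,k-j},  j = 1..k-1.
Step k = 1:
  phi_11 = rho(1) = -0.3047.
Step k = 2:
  phi_22 = [rho(2) - phi_11 rho(1)] / [1 - phi_11 rho(1)] = [-0.2864 - (-0.3047)(-0.3047)] / [1 - (-0.3047)(-0.3047)]
         = -0.37924209 / 0.90715791 = -0.4181.
Therefore phi_{22} = -0.4181.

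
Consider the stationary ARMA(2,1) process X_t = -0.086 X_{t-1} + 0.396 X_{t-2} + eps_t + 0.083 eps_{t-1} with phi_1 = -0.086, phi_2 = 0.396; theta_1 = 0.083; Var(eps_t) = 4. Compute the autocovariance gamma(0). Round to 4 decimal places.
\gamma(0) = 4.7610

Multiply the model equation by X_{t-k} and take expectations. With theta_0 = psi_0 = 1 and psi_j the MA(infinity) weights, this gives
  gamma(k) - sum_i phi_i gamma(k-i) = c_k,
  c_k = sigma^2 * sum_{j=k..q} theta_j psi_{j-k}   (c_k = 0 for k > q),
using gamma(-m) = gamma(m).
psi-weights needed (psi_j = theta_j + sum_i phi_i psi_{j-i}):
  psi_1 = theta_1 + phi_1 = 0.083 + (-0.086) = -0.003
Right-hand sides:
  c_0 = sigma^2 (1 + theta_1 psi_1) = 4 * (1 + (0.083)(-0.003)) = 4 * 0.999751 = 3.999004
  c_1 = sigma^2 theta_1 = 4 * (0.083) = 0.332
  c_2 = 0
Equations for k = 0, 1, 2 (AR order 2, c_2 = 0):
  (E0) gamma(0) = phi_1 gamma(1) + phi_2 gamma(2) + c_0
  (E1) gamma(1) = phi_1 gamma(0) + phi_2 gamma(1) + c_1
  (E2) gamma(2) = phi_1 gamma(1) + phi_2 gamma(0)
From (E1): gamma(1) = A gamma(0) + B with
  A = phi_1 / (1 - phi_2) = -0.086 / 0.604 = -0.142384,   B = c_1 / (1 - phi_2) = 0.332 / 0.604 = 0.549669.
Insert (E2) into (E0): gamma(0) (1 - phi_2^2) = phi_1 (1 + phi_2) gamma(1) + c_0.
  phi_1 (1 + phi_2) = (-0.086)(1.396) = -0.120056,   1 - phi_2^2 = 0.843184.
Replace gamma(1) by A gamma(0) + B and collect gamma(0):
  gamma(0) [0.843184 - (-0.120056)(-0.142384)] = (-0.120056)(0.549669) + 3.999004
  gamma(0) * 0.82609 = 3.933013
  gamma(0) = 3.933013 / 0.82609 = 4.760999.
Therefore gamma(0) = 4.7610 (to 4 decimal places).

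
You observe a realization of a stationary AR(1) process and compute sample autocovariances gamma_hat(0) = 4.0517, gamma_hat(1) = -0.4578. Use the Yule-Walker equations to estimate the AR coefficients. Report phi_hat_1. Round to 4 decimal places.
\hat\phi_{1} = -0.1130

The Yule-Walker equations for an AR(p) process read, in matrix form,
  Gamma_p phi = r_p,   with   (Gamma_p)_{ij} = gamma(|i - j|),
                       (r_p)_i = gamma(i),   i,j = 1..p.
Substitute the sample gammas (Toeplitz matrix and right-hand side of size 1):
  Gamma_p = [[4.0517]]
  r_p     = [-0.4578]
With p = 1 this is the single equation gamma(0) phi_1 = gamma(1):
  phi_hat_1 = gamma(1) / gamma(0) = -0.4578 / 4.0517 = -0.1130.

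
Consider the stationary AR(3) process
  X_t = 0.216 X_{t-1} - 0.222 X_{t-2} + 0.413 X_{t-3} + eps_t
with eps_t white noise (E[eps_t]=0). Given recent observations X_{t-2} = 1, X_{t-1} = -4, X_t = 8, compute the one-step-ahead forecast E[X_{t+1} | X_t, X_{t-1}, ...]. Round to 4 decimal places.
E[X_{t+1} \mid \mathcal F_t] = 3.0290

For an AR(p) model X_t = c + sum_i phi_i X_{t-i} + eps_t, the
one-step-ahead conditional mean is
  E[X_{t+1} | X_t, ...] = c + sum_i phi_i X_{t+1-i}.
Substitute known values:
  E[X_{t+1} | ...] = (0.216) * (8) + (-0.222) * (-4) + (0.413) * (1)
                   = 3.0290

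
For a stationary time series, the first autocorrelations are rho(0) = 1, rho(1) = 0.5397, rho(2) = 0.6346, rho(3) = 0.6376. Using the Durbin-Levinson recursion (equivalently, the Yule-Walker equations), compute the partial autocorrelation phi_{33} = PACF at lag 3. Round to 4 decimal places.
\phi_{33} = 0.3679

The PACF at lag k is phi_{kk}, the last component of the solution
to the Yule-Walker system G_k phi = r_k where
  (G_k)_{ij} = rho(|i - j|), (r_k)_i = rho(i), i,j = 1..k.
Equivalently, Durbin-Levinson gives phi_{kk} iteratively:
  phi_{11} = rho(1)
  phi_{kk} = [rho(k) - sum_{j=1..k-1} phi_{k-1,j} rho(k-j)]
            / [1 - sum_{j=1..k-1} phi_{k-1,j} rho(j)],
  phi_{k,j} = phi_{k-1,j} - phi_{kk} phi_{k-1,k-j},  j = 1..k-1.
Step k = 1:
  phi_11 = rho(1) = 0.5397.
Step k = 2:
  phi_22 = [rho(2) - phi_11 rho(1)] / [1 - phi_11 rho(1)] = [0.6346 - (0.5397)(0.5397)] / [1 - (0.5397)(0.5397)]
         = 0.34332391 / 0.70872391 = 0.484425.
  Update: phi_21 = phi_11 - phi_22 phi_11 = 0.5397 - (0.484425)(0.5397) = 0.278256.
Step k = 3:
  phi_33 = [rho(3) - phi_21 rho(2) - phi_22 rho(1)] / [1 - phi_21 rho(1) - phi_22 rho(2)]
    numerator   = 0.6376 - (0.278256)(0.6346) - (0.484425)(0.5397) = 0.19957459
    denominator = 1 - (0.278256)(0.5397) - (0.484425)(0.6346) = 0.54240907
  phi_33 = 0.19957459 / 0.54240907 = 0.3679.
Therefore phi_{33} = 0.3679.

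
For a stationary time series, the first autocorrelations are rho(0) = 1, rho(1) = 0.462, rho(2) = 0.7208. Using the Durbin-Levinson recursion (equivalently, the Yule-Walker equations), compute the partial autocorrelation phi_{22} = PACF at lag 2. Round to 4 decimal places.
\phi_{22} = 0.6450

The PACF at lag k is phi_{kk}, the last component of the solution
to the Yule-Walker system G_k phi = r_k where
  (G_k)_{ij} = rho(|i - j|), (r_k)_i = rho(i), i,j = 1..k.
Equivalently, Durbin-Levinson gives phi_{kk} iteratively:
  phi_{11} = rho(1)
  phi_{kk} = [rho(k) - sum_{j=1..k-1} phi_{k-1,j} rho(k-j)]
            / [1 - sum_{j=1..k-1} phi_{k-1,j} rho(j)],
  phi_{k,j} = phi_{k-1,j} - phi_{kk} phi_{k-1,k-j},  j = 1..k-1.
Step k = 1:
  phi_11 = rho(1) = 0.462.
Step k = 2:
  phi_22 = [rho(2) - phi_11 rho(1)] / [1 - phi_11 rho(1)] = [0.7208 - (0.462)(0.462)] / [1 - (0.462)(0.462)]
         = 0.507356 / 0.786556 = 0.645.
Therefore phi_{22} = 0.6450.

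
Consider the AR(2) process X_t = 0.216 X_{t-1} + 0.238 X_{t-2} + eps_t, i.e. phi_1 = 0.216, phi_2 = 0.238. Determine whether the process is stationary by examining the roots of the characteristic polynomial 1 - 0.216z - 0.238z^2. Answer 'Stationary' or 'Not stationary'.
\text{Stationary}

The AR(p) characteristic polynomial is P(z) = 1 - 0.216z - 0.238z^2.
Stationarity requires all roots to lie outside the unit circle, i.e. |z| > 1 for every root.
Set 1 + (-0.216) z + (-0.238) z^2 = 0, i.e. a z^2 + b z + c = 0 with a = -0.238, b = -0.216, c = 1.
Discriminant D = b^2 - 4ac = (-0.216)^2 - 4*(-0.238)*1 = 0.046656 - (-0.952) = 0.998656.
D >= 0, so the roots are real: z = (-b +/- sqrt(D)) / (2a) = (0.216 +/- 0.999328) / (-0.476).
  z_1 = (0.216 + 0.999328) / (-0.476) = -2.5532,   |z_1| = 2.5532.
  z_2 = (0.216 - 0.999328) / (-0.476) = 1.6456,   |z_2| = 1.6456.
Moduli of all roots: 2.5532, 1.6456.
All moduli strictly greater than 1? Yes.
Verdict: Stationary.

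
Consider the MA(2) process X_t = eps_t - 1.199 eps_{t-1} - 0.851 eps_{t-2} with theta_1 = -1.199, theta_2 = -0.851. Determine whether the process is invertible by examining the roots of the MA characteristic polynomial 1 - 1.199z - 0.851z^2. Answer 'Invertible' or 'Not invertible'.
\text{Not invertible}

The MA(q) characteristic polynomial is P(z) = 1 - 1.199z - 0.851z^2.
Invertibility requires all roots to lie outside the unit circle, i.e. |z| > 1 for every root.
Set 1 + (-1.199) z + (-0.851) z^2 = 0, i.e. a z^2 + b z + c = 0 with a = -0.851, b = -1.199, c = 1.
Discriminant D = b^2 - 4ac = (-1.199)^2 - 4*(-0.851)*1 = 1.437601 - (-3.404) = 4.841601.
D >= 0, so the roots are real: z = (-b +/- sqrt(D)) / (2a) = (1.199 +/- 2.200364) / (-1.702).
  z_1 = (1.199 + 2.200364) / (-1.702) = -1.9973,   |z_1| = 1.9973.
  z_2 = (1.199 - 2.200364) / (-1.702) = 0.5883,   |z_2| = 0.5883.
Moduli of all roots: 1.9973, 0.5883.
All moduli strictly greater than 1? No.
Verdict: Not invertible.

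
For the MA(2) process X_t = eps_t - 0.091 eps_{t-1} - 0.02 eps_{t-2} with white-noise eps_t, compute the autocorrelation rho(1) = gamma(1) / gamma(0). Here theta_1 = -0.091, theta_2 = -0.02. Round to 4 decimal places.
\rho(1) = -0.0884

For an MA(q) process with theta_0 = 1, the autocovariance is
  gamma(k) = sigma^2 * sum_{i=0..q-k} theta_i * theta_{i+k},
and rho(k) = gamma(k) / gamma(0). Sigma^2 cancels.
  numerator   = (1)*(-0.091) + (-0.091)*(-0.02) = -0.08918.
  denominator = (1)^2 + (-0.091)^2 + (-0.02)^2 = 1.008681.
  rho(1) = -0.08918 / 1.008681 = -0.0884.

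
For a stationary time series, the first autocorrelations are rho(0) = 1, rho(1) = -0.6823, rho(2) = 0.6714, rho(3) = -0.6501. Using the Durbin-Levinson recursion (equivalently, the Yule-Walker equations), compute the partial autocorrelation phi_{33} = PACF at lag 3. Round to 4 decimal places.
\phi_{33} = -0.2321

The PACF at lag k is phi_{kk}, the last component of the solution
to the Yule-Walker system G_k phi = r_k where
  (G_k)_{ij} = rho(|i - j|), (r_k)_i = rho(i), i,j = 1..k.
Equivalently, Durbin-Levinson gives phi_{kk} iteratively:
  phi_{11} = rho(1)
  phi_{kk} = [rho(k) - sum_{j=1..k-1} phi_{k-1,j} rho(k-j)]
            / [1 - sum_{j=1..k-1} phi_{k-1,j} rho(j)],
  phi_{k,j} = phi_{k-1,j} - phi_{kk} phi_{k-1,k-j},  j = 1..k-1.
Step k = 1:
  phi_11 = rho(1) = -0.6823.
Step k = 2:
  phi_22 = [rho(2) - phi_11 rho(1)] / [1 - phi_11 rho(1)] = [0.6714 - (-0.6823)(-0.6823)] / [1 - (-0.6823)(-0.6823)]
         = 0.20586671 / 0.53446671 = 0.385182.
  Update: phi_21 = phi_11 - phi_22 phi_11 = -0.6823 - (0.385182)(-0.6823) = -0.419491.
Step k = 3:
  phi_33 = [rho(3) - phi_21 rho(2) - phi_22 rho(1)] / [1 - phi_21 rho(1) - phi_22 rho(2)]
    numerator   = -0.6501 - (-0.419491)(0.6714) - (0.385182)(-0.6823) = -0.10564462
    denominator = 1 - (-0.419491)(-0.6823) - (0.385182)(0.6714) = 0.45517065
  phi_33 = -0.10564462 / 0.45517065 = -0.2321.
Therefore phi_{33} = -0.2321.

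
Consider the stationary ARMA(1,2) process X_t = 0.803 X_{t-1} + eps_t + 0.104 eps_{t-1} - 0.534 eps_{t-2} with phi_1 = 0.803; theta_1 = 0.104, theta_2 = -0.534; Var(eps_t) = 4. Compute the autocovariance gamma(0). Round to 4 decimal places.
\gamma(0) = 7.7158

Multiply the model equation by X_{t-k} and take expectations. With theta_0 = psi_0 = 1 and psi_j the MA(infinity) weights, this gives
  gamma(k) - sum_i phi_i gamma(k-i) = c_k,
  c_k = sigma^2 * sum_{j=k..q} theta_j psi_{j-k}   (c_k = 0 for k > q),
using gamma(-m) = gamma(m).
psi-weights needed (psi_j = theta_j + sum_i phi_i psi_{j-i}):
  psi_1 = theta_1 + phi_1 = 0.104 + (0.803) = 0.907
  psi_2 = theta_2 + phi_1 psi_1 = -0.534 + (0.803)(0.907) = 0.194321
Right-hand sides:
  c_0 = sigma^2 (1 + theta_1 psi_1 + theta_2 psi_2) = 4 * (1 + (0.104)(0.907) + (-0.534)(0.194321)) = 4 * 0.990561 = 3.962242
  c_1 = sigma^2 (theta_1 + theta_2 psi_1) = 4 * (0.104 + (-0.534)(0.907)) = -1.521352
  c_2 = sigma^2 theta_2 = 4 * (-0.534) = -2.136
Equations for k = 0 and k = 1 (AR order 1):
  gamma(0) = phi_1 gamma(1) + c_0
  gamma(1) = phi_1 gamma(0) + c_1
Substituting the second into the first: gamma(0) (1 - phi_1^2) = c_0 + phi_1 c_1, so
  gamma(0) = (c_0 + phi_1 c_1) / (1 - phi_1^2) = (3.962242 + (0.803)(-1.521352)) / (1 - (0.803)^2) = 2.740597 / 0.355191 = 7.715839.
Therefore gamma(0) = 7.7158 (to 4 decimal places).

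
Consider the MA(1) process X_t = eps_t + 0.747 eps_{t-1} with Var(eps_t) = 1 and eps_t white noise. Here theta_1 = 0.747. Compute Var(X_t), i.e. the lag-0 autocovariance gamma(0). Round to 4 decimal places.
\gamma(0) = 1.5580

For an MA(q) process X_t = eps_t + sum_i theta_i eps_{t-i} with
Var(eps_t) = sigma^2, the variance is
  gamma(0) = sigma^2 * (1 + sum_i theta_i^2).
  sum_i theta_i^2 = (0.747)^2 = 0.558009.
  gamma(0) = 1 * (1 + 0.558009) = 1 * 1.558009 = 1.558009, which rounds to 1.5580.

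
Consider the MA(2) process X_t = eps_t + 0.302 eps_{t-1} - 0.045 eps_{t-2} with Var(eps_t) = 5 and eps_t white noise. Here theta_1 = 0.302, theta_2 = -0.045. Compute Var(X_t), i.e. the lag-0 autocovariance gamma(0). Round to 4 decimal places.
\gamma(0) = 5.4661

For an MA(q) process X_t = eps_t + sum_i theta_i eps_{t-i} with
Var(eps_t) = sigma^2, the variance is
  gamma(0) = sigma^2 * (1 + sum_i theta_i^2).
  sum_i theta_i^2 = (0.302)^2 + (-0.045)^2 = 0.091204 + 0.002025 = 0.093229.
  gamma(0) = 5 * (1 + 0.093229) = 5 * 1.093229 = 5.466145, which rounds to 5.4661.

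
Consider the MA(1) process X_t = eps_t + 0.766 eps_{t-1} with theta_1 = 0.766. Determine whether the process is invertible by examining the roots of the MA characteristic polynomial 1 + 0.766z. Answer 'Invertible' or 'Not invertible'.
\text{Invertible}

The MA(q) characteristic polynomial is P(z) = 1 + 0.766z.
Invertibility requires all roots to lie outside the unit circle, i.e. |z| > 1 for every root.
This is linear in z: 1 + (0.766) z = 0  =>  z = -1/(0.766) = -1.305483,  |z| = 1.305483.
Moduli of all roots: 1.3055.
All moduli strictly greater than 1? Yes.
Verdict: Invertible.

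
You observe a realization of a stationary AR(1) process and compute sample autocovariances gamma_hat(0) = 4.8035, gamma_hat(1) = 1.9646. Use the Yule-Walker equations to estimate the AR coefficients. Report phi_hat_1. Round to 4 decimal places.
\hat\phi_{1} = 0.4090

The Yule-Walker equations for an AR(p) process read, in matrix form,
  Gamma_p phi = r_p,   with   (Gamma_p)_{ij} = gamma(|i - j|),
                       (r_p)_i = gamma(i),   i,j = 1..p.
Substitute the sample gammas (Toeplitz matrix and right-hand side of size 1):
  Gamma_p = [[4.8035]]
  r_p     = [1.9646]
With p = 1 this is the single equation gamma(0) phi_1 = gamma(1):
  phi_hat_1 = gamma(1) / gamma(0) = 1.9646 / 4.8035 = 0.4090.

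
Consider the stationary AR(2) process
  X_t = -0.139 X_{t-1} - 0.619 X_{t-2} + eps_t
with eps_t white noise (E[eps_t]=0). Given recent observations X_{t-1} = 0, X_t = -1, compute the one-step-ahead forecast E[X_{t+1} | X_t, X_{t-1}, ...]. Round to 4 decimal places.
E[X_{t+1} \mid \mathcal F_t] = 0.1390

For an AR(p) model X_t = c + sum_i phi_i X_{t-i} + eps_t, the
one-step-ahead conditional mean is
  E[X_{t+1} | X_t, ...] = c + sum_i phi_i X_{t+1-i}.
Substitute known values:
  E[X_{t+1} | ...] = (-0.139) * (-1) + (-0.619) * (0)
                   = 0.1390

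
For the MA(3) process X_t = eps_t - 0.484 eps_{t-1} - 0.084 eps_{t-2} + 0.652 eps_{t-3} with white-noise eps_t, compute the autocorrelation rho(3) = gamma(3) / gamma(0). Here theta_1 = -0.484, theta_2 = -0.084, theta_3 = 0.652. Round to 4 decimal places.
\rho(3) = 0.3913

For an MA(q) process with theta_0 = 1, the autocovariance is
  gamma(k) = sigma^2 * sum_{i=0..q-k} theta_i * theta_{i+k},
and rho(k) = gamma(k) / gamma(0). Sigma^2 cancels.
  numerator   = (1)*(0.652) = 0.652.
  denominator = (1)^2 + (-0.484)^2 + (-0.084)^2 + (0.652)^2 = 1.666416.
  rho(3) = 0.652 / 1.666416 = 0.3913.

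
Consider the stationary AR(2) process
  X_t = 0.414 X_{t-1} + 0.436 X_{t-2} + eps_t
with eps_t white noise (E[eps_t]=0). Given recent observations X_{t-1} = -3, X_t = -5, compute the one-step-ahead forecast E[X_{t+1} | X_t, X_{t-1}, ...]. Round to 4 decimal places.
E[X_{t+1} \mid \mathcal F_t] = -3.3780

For an AR(p) model X_t = c + sum_i phi_i X_{t-i} + eps_t, the
one-step-ahead conditional mean is
  E[X_{t+1} | X_t, ...] = c + sum_i phi_i X_{t+1-i}.
Substitute known values:
  E[X_{t+1} | ...] = (0.414) * (-5) + (0.436) * (-3)
                   = -3.3780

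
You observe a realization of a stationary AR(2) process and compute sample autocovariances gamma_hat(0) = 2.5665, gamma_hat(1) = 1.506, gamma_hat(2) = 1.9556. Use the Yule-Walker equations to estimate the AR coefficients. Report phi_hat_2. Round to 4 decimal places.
\hat\phi_{2} = 0.6370

The Yule-Walker equations for an AR(p) process read, in matrix form,
  Gamma_p phi = r_p,   with   (Gamma_p)_{ij} = gamma(|i - j|),
                       (r_p)_i = gamma(i),   i,j = 1..p.
Substitute the sample gammas (Toeplitz matrix and right-hand side of size 2):
  Gamma_p = [[2.5665, 1.506], [1.506, 2.5665]]
  r_p     = [1.506, 1.9556]
Written out:
  2.5665 phi_1 + 1.506 phi_2 = 1.506
  1.506 phi_1 + 2.5665 phi_2 = 1.9556
Solve by Cramer's rule:
  det = gamma(0)^2 - gamma(1)^2 = (2.5665)^2 - (1.506)^2 = 6.58692225 - 2.268036 = 4.31888625
  phi_hat_1 = [gamma(1) gamma(0) - gamma(1) gamma(2)] / det = [(1.506)(2.5665) - (1.506)(1.9556)] / 4.31888625 = 0.9200154 / 4.31888625 = 0.213
  phi_hat_2 = [gamma(0) gamma(2) - gamma(1)^2] / det = [(2.5665)(1.9556) - (1.506)^2] / 4.31888625 = 2.7510114 / 4.31888625 = 0.637
So phi_hat = [0.2130, 0.6370].
Therefore phi_hat_2 = 0.6370.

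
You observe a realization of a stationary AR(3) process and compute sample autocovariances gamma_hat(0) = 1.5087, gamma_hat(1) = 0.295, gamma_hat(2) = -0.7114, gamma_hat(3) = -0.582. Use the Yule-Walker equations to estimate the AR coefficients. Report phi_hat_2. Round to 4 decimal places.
\hat\phi_{2} = -0.4690

The Yule-Walker equations for an AR(p) process read, in matrix form,
  Gamma_p phi = r_p,   with   (Gamma_p)_{ij} = gamma(|i - j|),
                       (r_p)_i = gamma(i),   i,j = 1..p.
Substitute the sample gammas (Toeplitz matrix and right-hand side of size 3):
  Gamma_p = [[1.5087, 0.295, -0.7114], [0.295, 1.5087, 0.295], [-0.7114, 0.295, 1.5087]]
  r_p     = [0.295, -0.7114, -0.582]
Written out (R1..R3):
  (R1) 1.5087 phi_1 + 0.295 phi_2 - 0.7114 phi_3 = 0.295
  (R2) 0.295 phi_1 + 1.5087 phi_2 + 0.295 phi_3 = -0.7114
  (R3) -0.7114 phi_1 + 0.295 phi_2 + 1.5087 phi_3 = -0.582
Gaussian elimination:
  R2 <- R2 - (0.295/1.5087) R1 = R2 - (0.195533) R1:  1.451018 phi_2 + 0.434102 phi_3 = -0.769082
  R3 <- R3 - (-0.7114/1.5087) R1 = R3 - (-0.471532) R1:  0.434102 phi_2 + 1.173252 phi_3 = -0.442898
  R3 <- R3 - (0.434102/1.451018) R2 = R3 - (0.299171) R2:  1.043382 phi_3 = -0.212811
Back-substitution:
  phi_hat_3 = -0.212811 / 1.043382 = -0.203963
  phi_hat_2 = (-0.769082 - (0.434102)(-0.203963)) / 1.451018 = -0.46901
  phi_hat_1 = (0.295 - (0.295)(-0.46901) - (-0.7114)(-0.203963)) / 1.5087 = 0.191064
So phi_hat = [0.1911, -0.4690, -0.2040].
Therefore phi_hat_2 = -0.4690.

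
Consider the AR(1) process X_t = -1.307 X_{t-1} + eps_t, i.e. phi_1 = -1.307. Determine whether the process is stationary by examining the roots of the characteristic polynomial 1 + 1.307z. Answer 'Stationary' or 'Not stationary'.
\text{Not stationary}

The AR(p) characteristic polynomial is P(z) = 1 + 1.307z.
Stationarity requires all roots to lie outside the unit circle, i.e. |z| > 1 for every root.
This is linear in z: 1 + (1.307) z = 0  =>  z = -1/(1.307) = -0.765111,  |z| = 0.765111.
Moduli of all roots: 0.7651.
All moduli strictly greater than 1? No.
Verdict: Not stationary.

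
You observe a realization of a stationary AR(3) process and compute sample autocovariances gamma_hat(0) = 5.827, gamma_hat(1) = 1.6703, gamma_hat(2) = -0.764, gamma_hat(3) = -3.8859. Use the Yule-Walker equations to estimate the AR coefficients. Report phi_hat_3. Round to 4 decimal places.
\hat\phi_{3} = -0.6380

The Yule-Walker equations for an AR(p) process read, in matrix form,
  Gamma_p phi = r_p,   with   (Gamma_p)_{ij} = gamma(|i - j|),
                       (r_p)_i = gamma(i),   i,j = 1..p.
Substitute the sample gammas (Toeplitz matrix and right-hand side of size 3):
  Gamma_p = [[5.827, 1.6703, -0.764], [1.6703, 5.827, 1.6703], [-0.764, 1.6703, 5.827]]
  r_p     = [1.6703, -0.764, -3.8859]
Written out (R1..R3):
  (R1) 5.827 phi_1 + 1.6703 phi_2 - 0.764 phi_3 = 1.6703
  (R2) 1.6703 phi_1 + 5.827 phi_2 + 1.6703 phi_3 = -0.764
  (R3) -0.764 phi_1 + 1.6703 phi_2 + 5.827 phi_3 = -3.8859
Gaussian elimination:
  R2 <- R2 - (1.6703/5.827) R1 = R2 - (0.286648) R1:  5.348211 phi_2 + 1.889299 phi_3 = -1.242789
  R3 <- R3 - (-0.764/5.827) R1 = R3 - (-0.131114) R1:  1.889299 phi_2 + 5.726829 phi_3 = -3.666901
  R3 <- R3 - (1.889299/5.348211) R2 = R3 - (0.353258) R2:  5.059419 phi_3 = -3.227875
Back-substitution:
  phi_hat_3 = -3.227875 / 5.059419 = -0.637993
  phi_hat_2 = (-1.242789 - (1.889299)(-0.637993)) / 5.348211 = -0.006998
  phi_hat_1 = (1.6703 - (1.6703)(-0.006998) - (-0.764)(-0.637993)) / 5.827 = 0.205005
So phi_hat = [0.2050, -0.0070, -0.6380].
Therefore phi_hat_3 = -0.6380.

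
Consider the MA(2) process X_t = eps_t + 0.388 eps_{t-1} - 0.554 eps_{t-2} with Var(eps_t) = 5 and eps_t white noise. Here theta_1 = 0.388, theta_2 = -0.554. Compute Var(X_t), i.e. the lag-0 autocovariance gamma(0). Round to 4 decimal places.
\gamma(0) = 7.2873

For an MA(q) process X_t = eps_t + sum_i theta_i eps_{t-i} with
Var(eps_t) = sigma^2, the variance is
  gamma(0) = sigma^2 * (1 + sum_i theta_i^2).
  sum_i theta_i^2 = (0.388)^2 + (-0.554)^2 = 0.150544 + 0.306916 = 0.45746.
  gamma(0) = 5 * (1 + 0.45746) = 5 * 1.45746 = 7.2873.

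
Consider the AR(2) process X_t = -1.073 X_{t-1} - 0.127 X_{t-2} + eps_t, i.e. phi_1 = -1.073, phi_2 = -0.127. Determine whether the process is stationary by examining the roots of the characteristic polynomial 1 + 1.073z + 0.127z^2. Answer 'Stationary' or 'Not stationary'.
\text{Stationary}

The AR(p) characteristic polynomial is P(z) = 1 + 1.073z + 0.127z^2.
Stationarity requires all roots to lie outside the unit circle, i.e. |z| > 1 for every root.
Set 1 + (1.073) z + (0.127) z^2 = 0, i.e. a z^2 + b z + c = 0 with a = 0.127, b = 1.073, c = 1.
Discriminant D = b^2 - 4ac = (1.073)^2 - 4*(0.127)*1 = 1.151329 - (0.508) = 0.643329.
D >= 0, so the roots are real: z = (-b +/- sqrt(D)) / (2a) = (-1.073 +/- 0.802078) / (0.254).
  z_1 = (-1.073 + 0.802078) / (0.254) = -1.0666,   |z_1| = 1.0666.
  z_2 = (-1.073 - 0.802078) / (0.254) = -7.3822,   |z_2| = 7.3822.
Moduli of all roots: 1.0666, 7.3822.
All moduli strictly greater than 1? Yes.
Verdict: Stationary.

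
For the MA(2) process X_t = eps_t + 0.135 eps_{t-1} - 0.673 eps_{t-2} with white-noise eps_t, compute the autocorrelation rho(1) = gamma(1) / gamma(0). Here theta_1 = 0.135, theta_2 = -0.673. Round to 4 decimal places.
\rho(1) = 0.0300

For an MA(q) process with theta_0 = 1, the autocovariance is
  gamma(k) = sigma^2 * sum_{i=0..q-k} theta_i * theta_{i+k},
and rho(k) = gamma(k) / gamma(0). Sigma^2 cancels.
  numerator   = (1)*(0.135) + (0.135)*(-0.673) = 0.044145.
  denominator = (1)^2 + (0.135)^2 + (-0.673)^2 = 1.471154.
  rho(1) = 0.044145 / 1.471154 = 0.0300.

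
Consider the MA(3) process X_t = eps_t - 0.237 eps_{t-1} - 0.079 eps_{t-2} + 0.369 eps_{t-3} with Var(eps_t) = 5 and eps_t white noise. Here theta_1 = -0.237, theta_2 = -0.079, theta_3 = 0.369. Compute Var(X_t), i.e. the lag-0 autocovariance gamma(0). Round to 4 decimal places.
\gamma(0) = 5.9929

For an MA(q) process X_t = eps_t + sum_i theta_i eps_{t-i} with
Var(eps_t) = sigma^2, the variance is
  gamma(0) = sigma^2 * (1 + sum_i theta_i^2).
  sum_i theta_i^2 = (-0.237)^2 + (-0.079)^2 + (0.369)^2 = 0.056169 + 0.006241 + 0.136161 = 0.198571.
  gamma(0) = 5 * (1 + 0.198571) = 5 * 1.198571 = 5.992855, which rounds to 5.9929.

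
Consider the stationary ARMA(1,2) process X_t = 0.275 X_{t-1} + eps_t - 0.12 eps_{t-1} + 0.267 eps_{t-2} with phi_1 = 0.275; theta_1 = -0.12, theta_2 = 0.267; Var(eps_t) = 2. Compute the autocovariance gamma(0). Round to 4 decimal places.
\gamma(0) = 2.2555

Multiply the model equation by X_{t-k} and take expectations. With theta_0 = psi_0 = 1 and psi_j the MA(infinity) weights, this gives
  gamma(k) - sum_i phi_i gamma(k-i) = c_k,
  c_k = sigma^2 * sum_{j=k..q} theta_j psi_{j-k}   (c_k = 0 for k > q),
using gamma(-m) = gamma(m).
psi-weights needed (psi_j = theta_j + sum_i phi_i psi_{j-i}):
  psi_1 = theta_1 + phi_1 = -0.12 + (0.275) = 0.155
  psi_2 = theta_2 + phi_1 psi_1 = 0.267 + (0.275)(0.155) = 0.309625
Right-hand sides:
  c_0 = sigma^2 (1 + theta_1 psi_1 + theta_2 psi_2) = 2 * (1 + (-0.12)(0.155) + (0.267)(0.309625)) = 2 * 1.06407 = 2.12814
  c_1 = sigma^2 (theta_1 + theta_2 psi_1) = 2 * (-0.12 + (0.267)(0.155)) = -0.15723
  c_2 = sigma^2 theta_2 = 2 * (0.267) = 0.534
Equations for k = 0 and k = 1 (AR order 1):
  gamma(0) = phi_1 gamma(1) + c_0
  gamma(1) = phi_1 gamma(0) + c_1
Substituting the second into the first: gamma(0) (1 - phi_1^2) = c_0 + phi_1 c_1, so
  gamma(0) = (c_0 + phi_1 c_1) / (1 - phi_1^2) = (2.12814 + (0.275)(-0.15723)) / (1 - (0.275)^2) = 2.084901 / 0.924375 = 2.255472.
Therefore gamma(0) = 2.2555 (to 4 decimal places).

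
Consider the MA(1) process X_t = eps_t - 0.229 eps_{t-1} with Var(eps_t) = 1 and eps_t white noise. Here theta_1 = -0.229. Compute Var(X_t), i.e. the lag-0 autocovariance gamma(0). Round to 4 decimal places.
\gamma(0) = 1.0524

For an MA(q) process X_t = eps_t + sum_i theta_i eps_{t-i} with
Var(eps_t) = sigma^2, the variance is
  gamma(0) = sigma^2 * (1 + sum_i theta_i^2).
  sum_i theta_i^2 = (-0.229)^2 = 0.052441.
  gamma(0) = 1 * (1 + 0.052441) = 1 * 1.052441 = 1.052441, which rounds to 1.0524.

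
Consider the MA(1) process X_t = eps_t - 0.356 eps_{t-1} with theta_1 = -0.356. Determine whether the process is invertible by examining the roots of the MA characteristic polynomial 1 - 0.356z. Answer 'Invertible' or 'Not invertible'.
\text{Invertible}

The MA(q) characteristic polynomial is P(z) = 1 - 0.356z.
Invertibility requires all roots to lie outside the unit circle, i.e. |z| > 1 for every root.
This is linear in z: 1 + (-0.356) z = 0  =>  z = -1/(-0.356) = 2.808989,  |z| = 2.808989.
Moduli of all roots: 2.8090.
All moduli strictly greater than 1? Yes.
Verdict: Invertible.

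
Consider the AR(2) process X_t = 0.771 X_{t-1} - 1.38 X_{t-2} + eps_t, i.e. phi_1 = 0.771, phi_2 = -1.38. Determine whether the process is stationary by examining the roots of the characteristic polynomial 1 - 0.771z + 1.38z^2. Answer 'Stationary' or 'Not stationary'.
\text{Not stationary}

The AR(p) characteristic polynomial is P(z) = 1 - 0.771z + 1.38z^2.
Stationarity requires all roots to lie outside the unit circle, i.e. |z| > 1 for every root.
Set 1 + (-0.771) z + (1.38) z^2 = 0, i.e. a z^2 + b z + c = 0 with a = 1.38, b = -0.771, c = 1.
Discriminant D = b^2 - 4ac = (-0.771)^2 - 4*(1.38)*1 = 0.594441 - (5.52) = -4.925559.
D < 0, so the roots are the complex-conjugate pair z = (-b +/- i sqrt(-D)) / (2a) = 0.2793 +/- 0.8041i.
For a conjugate pair |z|^2 = z * conj(z) = (product of roots) = c/a = 1/(1.38) = 0.724638, so |z| = sqrt(0.724638) = 0.8513 for both roots.
Moduli of all roots: 0.8513, 0.8513.
All moduli strictly greater than 1? No.
Verdict: Not stationary.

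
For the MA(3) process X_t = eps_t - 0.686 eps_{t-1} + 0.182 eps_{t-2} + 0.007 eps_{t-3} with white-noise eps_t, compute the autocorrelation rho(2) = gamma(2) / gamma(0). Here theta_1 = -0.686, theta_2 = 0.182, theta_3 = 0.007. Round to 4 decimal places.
\rho(2) = 0.1178

For an MA(q) process with theta_0 = 1, the autocovariance is
  gamma(k) = sigma^2 * sum_{i=0..q-k} theta_i * theta_{i+k},
and rho(k) = gamma(k) / gamma(0). Sigma^2 cancels.
  numerator   = (1)*(0.182) + (-0.686)*(0.007) = 0.177198.
  denominator = (1)^2 + (-0.686)^2 + (0.182)^2 + (0.007)^2 = 1.503769.
  rho(2) = 0.177198 / 1.503769 = 0.1178.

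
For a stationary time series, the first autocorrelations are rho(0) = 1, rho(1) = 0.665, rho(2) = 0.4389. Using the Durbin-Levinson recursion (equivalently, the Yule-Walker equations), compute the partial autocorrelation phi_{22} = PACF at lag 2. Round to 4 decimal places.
\phi_{22} = -0.0060

The PACF at lag k is phi_{kk}, the last component of the solution
to the Yule-Walker system G_k phi = r_k where
  (G_k)_{ij} = rho(|i - j|), (r_k)_i = rho(i), i,j = 1..k.
Equivalently, Durbin-Levinson gives phi_{kk} iteratively:
  phi_{11} = rho(1)
  phi_{kk} = [rho(k) - sum_{j=1..k-1} phi_{k-1,j} rho(k-j)]
            / [1 - sum_{j=1..k-1} phi_{k-1,j} rho(j)],
  phi_{k,j} = phi_{k-1,j} - phi_{kk} phi_{k-1,k-j},  j = 1..k-1.
Step k = 1:
  phi_11 = rho(1) = 0.665.
Step k = 2:
  phi_22 = [rho(2) - phi_11 rho(1)] / [1 - phi_11 rho(1)] = [0.4389 - (0.665)(0.665)] / [1 - (0.665)(0.665)]
         = -0.003325 / 0.557775 = -0.006.
Therefore phi_{22} = -0.0060.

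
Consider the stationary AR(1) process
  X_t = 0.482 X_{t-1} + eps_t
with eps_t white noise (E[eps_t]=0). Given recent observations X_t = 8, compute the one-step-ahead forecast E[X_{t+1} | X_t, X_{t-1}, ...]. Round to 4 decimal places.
E[X_{t+1} \mid \mathcal F_t] = 3.8560

For an AR(p) model X_t = c + sum_i phi_i X_{t-i} + eps_t, the
one-step-ahead conditional mean is
  E[X_{t+1} | X_t, ...] = c + sum_i phi_i X_{t+1-i}.
Substitute known values:
  E[X_{t+1} | ...] = (0.482) * (8)
                   = 3.8560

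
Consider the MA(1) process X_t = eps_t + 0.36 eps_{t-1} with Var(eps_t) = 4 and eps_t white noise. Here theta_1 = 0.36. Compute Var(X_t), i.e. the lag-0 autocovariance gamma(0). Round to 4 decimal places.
\gamma(0) = 4.5184

For an MA(q) process X_t = eps_t + sum_i theta_i eps_{t-i} with
Var(eps_t) = sigma^2, the variance is
  gamma(0) = sigma^2 * (1 + sum_i theta_i^2).
  sum_i theta_i^2 = (0.36)^2 = 0.1296.
  gamma(0) = 4 * (1 + 0.1296) = 4 * 1.1296 = 4.5184.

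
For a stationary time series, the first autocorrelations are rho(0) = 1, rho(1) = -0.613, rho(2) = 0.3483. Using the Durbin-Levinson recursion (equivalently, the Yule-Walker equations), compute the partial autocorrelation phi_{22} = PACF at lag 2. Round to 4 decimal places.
\phi_{22} = -0.0440

The PACF at lag k is phi_{kk}, the last component of the solution
to the Yule-Walker system G_k phi = r_k where
  (G_k)_{ij} = rho(|i - j|), (r_k)_i = rho(i), i,j = 1..k.
Equivalently, Durbin-Levinson gives phi_{kk} iteratively:
  phi_{11} = rho(1)
  phi_{kk} = [rho(k) - sum_{j=1..k-1} phi_{k-1,j} rho(k-j)]
            / [1 - sum_{j=1..k-1} phi_{k-1,j} rho(j)],
  phi_{k,j} = phi_{k-1,j} - phi_{kk} phi_{k-1,k-j},  j = 1..k-1.
Step k = 1:
  phi_11 = rho(1) = -0.613.
Step k = 2:
  phi_22 = [rho(2) - phi_11 rho(1)] / [1 - phi_11 rho(1)] = [0.3483 - (-0.613)(-0.613)] / [1 - (-0.613)(-0.613)]
         = -0.027469 / 0.624231 = -0.044.
Therefore phi_{22} = -0.0440.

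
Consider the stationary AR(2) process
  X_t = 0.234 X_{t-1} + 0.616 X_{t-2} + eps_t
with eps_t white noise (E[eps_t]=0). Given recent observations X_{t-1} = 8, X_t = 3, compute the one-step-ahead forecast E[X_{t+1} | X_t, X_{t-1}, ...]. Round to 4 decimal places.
E[X_{t+1} \mid \mathcal F_t] = 5.6300

For an AR(p) model X_t = c + sum_i phi_i X_{t-i} + eps_t, the
one-step-ahead conditional mean is
  E[X_{t+1} | X_t, ...] = c + sum_i phi_i X_{t+1-i}.
Substitute known values:
  E[X_{t+1} | ...] = (0.234) * (3) + (0.616) * (8)
                   = 5.6300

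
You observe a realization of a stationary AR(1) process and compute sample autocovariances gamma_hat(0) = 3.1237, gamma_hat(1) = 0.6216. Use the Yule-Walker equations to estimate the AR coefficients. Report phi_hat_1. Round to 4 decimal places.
\hat\phi_{1} = 0.1990

The Yule-Walker equations for an AR(p) process read, in matrix form,
  Gamma_p phi = r_p,   with   (Gamma_p)_{ij} = gamma(|i - j|),
                       (r_p)_i = gamma(i),   i,j = 1..p.
Substitute the sample gammas (Toeplitz matrix and right-hand side of size 1):
  Gamma_p = [[3.1237]]
  r_p     = [0.6216]
With p = 1 this is the single equation gamma(0) phi_1 = gamma(1):
  phi_hat_1 = gamma(1) / gamma(0) = 0.6216 / 3.1237 = 0.1990.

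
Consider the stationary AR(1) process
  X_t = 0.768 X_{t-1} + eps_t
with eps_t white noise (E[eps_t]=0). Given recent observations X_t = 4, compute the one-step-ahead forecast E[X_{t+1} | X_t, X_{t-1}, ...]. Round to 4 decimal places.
E[X_{t+1} \mid \mathcal F_t] = 3.0720

For an AR(p) model X_t = c + sum_i phi_i X_{t-i} + eps_t, the
one-step-ahead conditional mean is
  E[X_{t+1} | X_t, ...] = c + sum_i phi_i X_{t+1-i}.
Substitute known values:
  E[X_{t+1} | ...] = (0.768) * (4)
                   = 3.0720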